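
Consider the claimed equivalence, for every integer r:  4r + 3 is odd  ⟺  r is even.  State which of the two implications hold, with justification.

Not equivalent: only (⇐) holds.

(⇐) Suppose r is even. Since 4 is even, 4r is even for every r, so 4r + 3 has the same parity as 3, which is odd. Hence 4r + 3 is odd.

(⇒) This fails: take r = 5. Then 4r + 3 = 23, which is odd, yet r = 5 is odd, not even.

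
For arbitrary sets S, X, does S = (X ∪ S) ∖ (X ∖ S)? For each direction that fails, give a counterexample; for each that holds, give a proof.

(⊇) Let x ∈ (X ∪ S) ∖ (X ∖ S). Then either x ∈ S and x ∉ X; or x ∈ S ∩ X. In each case x ∈ S, so (X ∪ S) ∖ (X ∖ S) ⊆ S.

(⊆) Let x ∈ S. Then either x ∈ S and x ∉ X; or x ∈ S ∩ X. In each case x ∈ (X ∪ S) ∖ (X ∖ S), so S ⊆ (X ∪ S) ∖ (X ∖ S).

The two sets are equal.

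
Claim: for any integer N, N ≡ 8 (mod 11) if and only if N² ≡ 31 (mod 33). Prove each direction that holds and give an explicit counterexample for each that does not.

Forward direction. This fails: take N = 30. Then 30 ≡ 8 (mod 11), but 30² = 900 ≡ 9 (mod 33), not 31.

Converse. This fails: take N = 14. Then 14² = 196 ≡ 31 (mod 33), yet 14 ≡ 3 (mod 11), not 8.

Neither implication holds.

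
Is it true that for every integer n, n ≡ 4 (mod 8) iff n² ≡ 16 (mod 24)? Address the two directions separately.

(⟹) This fails: take n = 12. Then 12 ≡ 4 (mod 8), but 12² = 144 ≡ 0 (mod 24), not 16.

(⟸) This fails: take n = 8. Then 8² = 64 ≡ 16 (mod 24), yet 8 ≡ 0 (mod 8), not 4.

Neither implication holds.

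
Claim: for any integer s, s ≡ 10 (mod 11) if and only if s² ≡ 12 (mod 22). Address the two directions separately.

Both directions fail.

(⇒) This fails: take s = 21. Then 21 ≡ 10 (mod 11), but 21² = 441 ≡ 1 (mod 22), not 12.

(⇐) This fails: take s = 12. Then 12² = 144 ≡ 12 (mod 22), yet 12 ≡ 1 (mod 11), not 10.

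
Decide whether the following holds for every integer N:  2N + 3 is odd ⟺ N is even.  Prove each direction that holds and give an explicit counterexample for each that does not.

[⇐] Suppose N is even. Since 2 is even, 2N is even for every N, so 2N + 3 has the same parity as 3, which is odd. Hence 2N + 3 is odd.

[⇒] This fails: take N = 1. Then 2N + 3 = 5, which is odd, yet N = 1 is odd, not even.

The forward direction fails; the converse holds.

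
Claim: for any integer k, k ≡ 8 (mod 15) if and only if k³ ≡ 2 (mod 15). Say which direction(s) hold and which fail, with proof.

Both directions hold.

(⟹) Suppose k ≡ 8 (mod 15). Write k = 15j + 8. Then (15j + 8)³ = 3375j³ + 5400j² + 2880j + 512 = 15(225j³ + 360j² + 192j + 34) + 2, so k³ ≡ 2 (mod 15).

(⟸) Conversely, suppose k³ ≡ 2 (mod 15). The only residue r in {0, …, 14} with r³ ≡ 2 (mod 15) is r = 8, so k ≡ 8 (mod 15).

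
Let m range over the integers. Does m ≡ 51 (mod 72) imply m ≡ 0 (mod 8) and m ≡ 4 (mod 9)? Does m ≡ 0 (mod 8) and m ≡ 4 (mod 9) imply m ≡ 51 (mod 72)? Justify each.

(→) This fails: m = 51 gives 51 ≡ 51 (mod 72) but 51 ≡ 3 (mod 8), so the conjunction on the right does not hold.

(←) This fails: m = 40 satisfies both congruences on the right (40 ≡ 0 mod 8 and 40 ≡ 4 mod 9) yet 40 ≡ 40 (mod 72), not 51.

Both directions fail.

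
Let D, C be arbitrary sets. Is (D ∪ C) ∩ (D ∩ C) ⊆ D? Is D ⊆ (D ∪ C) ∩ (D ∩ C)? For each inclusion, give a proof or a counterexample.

The sets are not equal: only the forward inclusion holds.

(⟹) Let x ∈ (D ∪ C) ∩ (D ∩ C). Then x ∈ D ∩ C, from which x ∈ D.

(⟸) This inclusion fails. Take D = {1}, C = ∅; then 1 ∈ D but 1 ∉ (D ∪ C) ∩ (D ∩ C).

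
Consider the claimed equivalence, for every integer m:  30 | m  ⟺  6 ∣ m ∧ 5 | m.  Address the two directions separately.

The biconditional holds.

(⇒) If 30 ∣ m, write m = 30q. Since 30 = 5·6, m = 6·(5q), so 6 ∣ m; and since 30 = 6·5, m = 5·(6q), so 5 ∣ m.

(⇐) Suppose 6 ∣ m and 5 ∣ m. Any common multiple of 6 and 5 is a multiple of their lcm; here gcd(6, 5) = 1, so lcm(6, 5) = 6·5 = 30, so 30 ∣ m.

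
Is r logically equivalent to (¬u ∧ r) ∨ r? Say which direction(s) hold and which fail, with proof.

Both directions hold; the statement is true.

[⇒] Assume the antecedent. If r is true, (¬u ∧ r) ∨ r reduces to true regardless of the other variables. If r is false, the antecedent cannot hold. Either way (¬u ∧ r) ∨ r holds.

[⇐] Assume the antecedent. If r is true, r reduces to true regardless of the other variables. If r is false, the antecedent cannot hold. Either way r holds.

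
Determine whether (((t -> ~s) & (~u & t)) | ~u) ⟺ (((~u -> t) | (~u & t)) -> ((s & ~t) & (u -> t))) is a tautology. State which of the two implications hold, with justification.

(←) Assume the antecedent. If u is true, the antecedent cannot hold. If u is false, ((t -> ~s) & (~u & t)) | ~u reduces to true regardless of the other variables. Either way ((t -> ~s) & (~u & t)) | ~u holds.

(→) This fails. Under u = F, s = F, t = T, the left side is true but the right side is false.

Only the reverse direction holds.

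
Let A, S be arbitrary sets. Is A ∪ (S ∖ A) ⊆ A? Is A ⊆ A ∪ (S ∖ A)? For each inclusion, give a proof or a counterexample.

(⊆) This inclusion fails. Take A = ∅, S = {1}; then 1 ∈ A ∪ (S ∖ A) but 1 ∉ A.

(⊇) Let x ∈ A. Then either x ∈ A and x ∉ S; or x ∈ A ∩ S. In each case x ∈ A ∪ (S ∖ A), so A ⊆ A ∪ (S ∖ A).

The sets are not equal: only the reverse inclusion holds.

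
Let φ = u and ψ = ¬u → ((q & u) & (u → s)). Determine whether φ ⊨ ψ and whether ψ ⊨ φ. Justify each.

Both directions hold; the statement is true.

(→) Assume the antecedent. If u is true, ¬u → ((q & u) & (u → s)) reduces to true regardless of the other variables. If u is false, the antecedent cannot hold. Either way ¬u → ((q & u) & (u → s)) holds.

(←) Assume the antecedent. If u is true, u reduces to true regardless of the other variables. If u is false, the antecedent cannot hold. Either way u holds.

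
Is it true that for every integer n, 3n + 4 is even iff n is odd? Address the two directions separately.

(→) This fails: n = 2 gives 3n + 4 = 10, which is even, but 2 is even, not odd.

(←) This also fails: n = 3 is odd, but 3n + 4 = 13 is odd, not even.

(⇒) fails and (⇐) fails.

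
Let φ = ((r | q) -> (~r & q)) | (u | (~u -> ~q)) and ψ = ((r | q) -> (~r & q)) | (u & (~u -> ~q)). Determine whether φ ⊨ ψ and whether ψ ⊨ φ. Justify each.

[⇒] This fails. Under u = F, r = T, q = F, the left side is true but the right side is false.

[⇐] Assume the antecedent. If u is true, the consequent reduces to true regardless of the other variables. If u is false, the antecedent forces (u = F, r = F, q = F) or (u = F, r = F, q = T), and the consequent holds there. Either way the consequent holds.

Not equivalent: only (⇐) holds.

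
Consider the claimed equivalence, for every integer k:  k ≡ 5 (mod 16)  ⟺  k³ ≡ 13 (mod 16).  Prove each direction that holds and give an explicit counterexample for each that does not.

(⇐) Suppose k³ ≡ 13 (mod 16). The only residue r in {0, …, 15} with r³ ≡ 13 (mod 16) is r = 5, so k ≡ 5 (mod 16).

(⇒) Suppose k ≡ 5 (mod 16). Write k = 16j + 5. Then (16j + 5)³ = 4096j³ + 3840j² + 1200j + 125 = 16(256j³ + 240j² + 75j + 7) + 13, so k³ ≡ 13 (mod 16).

Both directions hold; the statement is true.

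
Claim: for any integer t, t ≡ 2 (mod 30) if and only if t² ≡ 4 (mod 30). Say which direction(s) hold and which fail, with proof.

Only the forward implication holds.

(⇐) This fails: take t = 8. Then 8² = 64 ≡ 4 (mod 30), yet 8 ≡ 8 (mod 30), not 2.

(⇒) Suppose t ≡ 2 (mod 30). Write t = 30j + 2. Then (30j + 2)² = 900j² + 120j + 4 = 30(30j² + 4j) + 4, so t² ≡ 4 (mod 30).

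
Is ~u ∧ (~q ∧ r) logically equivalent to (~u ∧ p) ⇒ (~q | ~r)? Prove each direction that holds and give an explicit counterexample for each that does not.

Forward direction. Assume the antecedent. If q is true, the antecedent cannot hold. If q is false, (~u ∧ p) ⇒ (~q | ~r) reduces to true regardless of the other variables. Either way (~u ∧ p) ⇒ (~q | ~r) holds.

Converse. This fails. Under q = F, p = F, u = F, r = F, the left side is false but the right side is true.

Not equivalent: only (⇒) holds.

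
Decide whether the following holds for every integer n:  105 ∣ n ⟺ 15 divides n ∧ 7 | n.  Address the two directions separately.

Both implications hold.

Forward direction. If 105 ∣ n, write n = 105q. Since 105 = 7·15, n = 15·(7q), so 15 ∣ n; and since 105 = 15·7, n = 7·(15q), so 7 ∣ n.

Converse. Suppose 15 ∣ n and 7 ∣ n. Any common multiple of 15 and 7 is a multiple of their lcm; here gcd(15, 7) = 1, so lcm(15, 7) = 15·7 = 105, so 105 ∣ n.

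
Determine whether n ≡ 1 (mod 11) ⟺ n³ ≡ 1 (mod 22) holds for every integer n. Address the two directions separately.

Converse. The residues r modulo 22 with r³ ≡ 1 (mod 22) are exactly {1}, and each is ≡ 1 (mod 11).

Forward direction. This fails: take n = 12. Then 12 ≡ 1 (mod 11), but 12³ = 1728 ≡ 12 (mod 22), not 1.

Only the reverse direction holds.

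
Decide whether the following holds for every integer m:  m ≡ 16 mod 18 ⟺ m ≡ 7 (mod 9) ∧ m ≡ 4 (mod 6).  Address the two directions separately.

Equivalent; both directions hold.

Converse. If m ≡ 7 (mod 9) and m ≡ 4 (mod 6), then by the Chinese remainder theorem m ≡ 16 (mod 18). This is exactly m ≡ 16 (mod 18).

Forward direction. Suppose m ≡ 16 (mod 18); write m = 18j + 16. Since 9 ∣ 18, reducing mod 9 gives m ≡ 16 ≡ 7 (mod 9); since 6 ∣ 18, reducing mod 6 gives m ≡ 16 ≡ 4 (mod 6).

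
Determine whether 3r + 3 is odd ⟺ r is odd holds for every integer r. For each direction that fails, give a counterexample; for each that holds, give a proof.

(⟹) This fails: r = 2 gives 3r + 3 = 9, which is odd, but 2 is even, not odd.

(⟸) This also fails: r = 3 is odd, but 3r + 3 = 12 is even, not odd.

Neither direction holds.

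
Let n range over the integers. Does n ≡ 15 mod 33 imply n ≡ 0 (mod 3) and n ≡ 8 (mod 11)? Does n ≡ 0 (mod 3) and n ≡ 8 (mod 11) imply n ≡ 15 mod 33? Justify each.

(⇒) fails and (⇐) fails.

(⇒) This fails: n = 15 gives 15 ≡ 15 (mod 33) but 15 ≡ 4 (mod 11), so the conjunction on the right does not hold.

(⇐) This fails: n = 30 satisfies both congruences on the right (30 ≡ 0 mod 3 and 30 ≡ 8 mod 11) yet 30 ≡ 30 (mod 33), not 15.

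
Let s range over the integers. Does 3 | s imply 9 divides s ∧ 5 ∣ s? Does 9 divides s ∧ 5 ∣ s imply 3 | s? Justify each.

[⇒] This fails: take s = 3. Certainly 3 ∣ 3, but 9 ∤ 3.

[⇐] Suppose 9 ∣ s and 5 ∣ s. Any common multiple of 9 and 5 is a multiple of their lcm; here gcd(9, 5) = 1, so lcm(9, 5) = 9·5 = 45, so 45 ∣ s. Since 3 ∣ 45, it follows that 3 ∣ s.

Not equivalent: only (⇐) holds.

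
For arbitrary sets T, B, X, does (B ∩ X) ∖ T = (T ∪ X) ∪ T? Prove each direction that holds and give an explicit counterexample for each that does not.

(⟹) Let x ∈ (B ∩ X) ∖ T. Then x ∈ B ∩ X and x ∉ T, from which x ∈ (T ∪ X) ∪ T.

(⟸) This inclusion fails. Take T = {1}, B = ∅, X = ∅; then 1 ∈ (T ∪ X) ∪ T but 1 ∉ (B ∩ X) ∖ T.

(⊆) holds; (⊇) fails.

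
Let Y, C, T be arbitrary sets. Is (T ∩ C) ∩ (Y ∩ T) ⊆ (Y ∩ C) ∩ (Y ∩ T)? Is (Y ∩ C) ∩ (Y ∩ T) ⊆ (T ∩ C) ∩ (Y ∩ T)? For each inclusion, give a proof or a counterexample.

The two sets are equal.

(⊆) Let x ∈ (T ∩ C) ∩ (Y ∩ T). Then x ∈ Y ∩ C ∩ T, from which x ∈ (Y ∩ C) ∩ (Y ∩ T).

(⊇) Let x ∈ (Y ∩ C) ∩ (Y ∩ T). Then x ∈ Y ∩ C ∩ T, from which x ∈ (T ∩ C) ∩ (Y ∩ T).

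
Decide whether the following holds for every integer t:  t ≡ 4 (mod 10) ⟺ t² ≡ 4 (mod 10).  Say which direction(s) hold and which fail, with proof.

Both directions fail.

[⇒] This fails: take t = 4. Then 4 ≡ 4 (mod 10), but 4² = 16 ≡ 6 (mod 10), not 4.

[⇐] This fails: take t = 2. Then 2² = 4 ≡ 4 (mod 10), yet 2 ≡ 2 (mod 10), not 4.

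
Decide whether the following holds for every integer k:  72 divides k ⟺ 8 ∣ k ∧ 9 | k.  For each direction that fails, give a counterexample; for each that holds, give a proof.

[⇒] If 72 ∣ k, write k = 72q. Since 72 = 9·8, k = 8·(9q), so 8 ∣ k; and since 72 = 8·9, k = 9·(8q), so 9 ∣ k.

[⇐] Suppose 8 ∣ k and 9 ∣ k. Any common multiple of 8 and 9 is a multiple of their lcm; here gcd(8, 9) = 1, so lcm(8, 9) = 8·9 = 72, so 72 ∣ k.

Both implications hold.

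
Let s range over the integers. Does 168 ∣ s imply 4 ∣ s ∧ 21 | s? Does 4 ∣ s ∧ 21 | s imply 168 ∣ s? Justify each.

Only the forward implication holds.

Forward direction. If 168 ∣ s, write s = 168q. Since 168 = 42·4, s = 4·(42q), so 4 ∣ s; and since 168 = 8·21, s = 21·(8q), so 21 ∣ s.

Converse. This fails: take s = 84. Both 4 ∣ 84 and 21 ∣ 84, yet 84 is not a multiple of 168 (since 84 = 0·168 + 84), so 168 ∤ 84.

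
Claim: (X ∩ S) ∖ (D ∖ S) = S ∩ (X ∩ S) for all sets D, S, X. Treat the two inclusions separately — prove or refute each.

Both inclusions hold.

(⟹) Let x ∈ (X ∩ S) ∖ (D ∖ S). Then either x ∈ S ∩ X and x ∉ D; or x ∈ D ∩ S ∩ X. In each case x ∈ S ∩ (X ∩ S), so (X ∩ S) ∖ (D ∖ S) ⊆ S ∩ (X ∩ S).

(⟸) Let x ∈ S ∩ (X ∩ S). Then either x ∈ S ∩ X and x ∉ D; or x ∈ D ∩ S ∩ X. In each case x ∈ (X ∩ S) ∖ (D ∖ S), so S ∩ (X ∩ S) ⊆ (X ∩ S) ∖ (D ∖ S).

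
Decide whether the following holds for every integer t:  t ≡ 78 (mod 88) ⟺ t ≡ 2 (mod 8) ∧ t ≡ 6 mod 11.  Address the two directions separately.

[⇒] This fails: t = 78 gives 78 ≡ 78 (mod 88) but 78 ≡ 6 (mod 8), so the conjunction on the right does not hold.

[⇐] This fails: t = 50 satisfies both congruences on the right (50 ≡ 2 mod 8 and 50 ≡ 6 mod 11) yet 50 ≡ 50 (mod 88), not 78.

Both directions fail.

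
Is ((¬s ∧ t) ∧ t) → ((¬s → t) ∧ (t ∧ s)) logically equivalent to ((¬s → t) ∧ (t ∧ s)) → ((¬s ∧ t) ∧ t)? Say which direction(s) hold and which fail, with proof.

Both directions fail.

(⇒) This fails. Under t = T, s = T, the left side is true but the right side is false.

(⇐) This fails. Under t = T, s = F, the left side is false but the right side is true.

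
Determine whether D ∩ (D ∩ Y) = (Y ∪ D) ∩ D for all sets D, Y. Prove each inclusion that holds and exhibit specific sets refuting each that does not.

The sets are not equal: only the forward inclusion holds.

(⟹) Let x ∈ D ∩ (D ∩ Y). Then x ∈ D ∩ Y, from which x ∈ (Y ∪ D) ∩ D.

(⟸) This inclusion fails. Take D = {1}, Y = ∅; then 1 ∈ (Y ∪ D) ∩ D but 1 ∉ D ∩ (D ∩ Y).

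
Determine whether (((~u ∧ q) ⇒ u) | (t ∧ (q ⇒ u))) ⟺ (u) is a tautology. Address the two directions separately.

The forward direction fails; the converse holds.

(→) This fails. Under u = F, q = F, t = F, the left side is true but the right side is false.

(←) Assume the antecedent. If u is true, ((~u ∧ q) ⇒ u) | (t ∧ (q ⇒ u)) reduces to true regardless of the other variables. If u is false, the antecedent cannot hold. Either way ((~u ∧ q) ⇒ u) | (t ∧ (q ⇒ u)) holds.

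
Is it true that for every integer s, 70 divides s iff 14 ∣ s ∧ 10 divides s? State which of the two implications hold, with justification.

Equivalent; both directions hold.

[⇒] If 70 ∣ s, write s = 70q. Since 70 = 5·14, s = 14·(5q), so 14 ∣ s; and since 70 = 7·10, s = 10·(7q), so 10 ∣ s.

[⇐] Suppose 14 ∣ s and 10 ∣ s. Any common multiple of 14 and 10 is a multiple of their lcm; here lcm(14, 10) = 14·10/gcd(14, 10) = 140/2 = 70, so 70 ∣ s.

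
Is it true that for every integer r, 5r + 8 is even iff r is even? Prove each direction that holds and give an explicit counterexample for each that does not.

Both directions hold; the statement is true.

Converse. Suppose r is even; write r = 2j. Then 5r + 8 = 5·(2j) + 8 = 2·5j + 8, which is even.

Forward direction. Suppose 5r + 8 is even. Since 5 is odd, 5r and r have the same parity, so 5r + 8 ≡ r + 8 (mod 2). As 8 is even, 5r + 8 is even exactly when r is even. Thus r is even.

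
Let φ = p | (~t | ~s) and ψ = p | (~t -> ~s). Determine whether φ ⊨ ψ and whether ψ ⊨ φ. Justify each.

Neither implication holds.

(→) This fails. Under p = F, t = F, s = T, the left side is true but the right side is false.

(←) This fails. Under p = F, t = T, s = T, the left side is false but the right side is true.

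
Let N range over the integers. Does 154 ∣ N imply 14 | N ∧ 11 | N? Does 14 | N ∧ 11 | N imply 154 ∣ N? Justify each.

(←) Suppose 14 ∣ N and 11 ∣ N. Any common multiple of 14 and 11 is a multiple of their lcm; here gcd(14, 11) = 1, so lcm(14, 11) = 14·11 = 154, so 154 ∣ N.

(→) If 154 ∣ N, write N = 154q. Since 154 = 11·14, N = 14·(11q), so 14 ∣ N; and since 154 = 14·11, N = 11·(14q), so 11 ∣ N.

Equivalent; both directions hold.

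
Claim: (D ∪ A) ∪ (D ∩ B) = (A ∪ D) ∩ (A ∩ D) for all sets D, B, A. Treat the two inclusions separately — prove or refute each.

(⊇) Let x ∈ (A ∪ D) ∩ (A ∩ D). Then either x ∈ D ∩ A and x ∉ B; or x ∈ D ∩ B ∩ A. In each case x ∈ (D ∪ A) ∪ (D ∩ B), so (A ∪ D) ∩ (A ∩ D) ⊆ (D ∪ A) ∪ (D ∩ B).

(⊆) This inclusion fails. Take D = {1}, B = ∅, A = ∅; then 1 ∈ (D ∪ A) ∪ (D ∩ B) but 1 ∉ (A ∪ D) ∩ (A ∩ D).

(⊆) fails; (⊇) holds.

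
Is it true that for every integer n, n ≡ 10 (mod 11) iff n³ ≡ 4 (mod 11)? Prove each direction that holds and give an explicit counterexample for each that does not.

Both directions fail.

(→) This fails: take n = 10. Then 10 ≡ 10 (mod 11), but 10³ = 1000 ≡ 10 (mod 11), not 4.

(←) This fails: take n = 5. Then 5³ = 125 ≡ 4 (mod 11), yet 5 ≡ 5 (mod 11), not 10.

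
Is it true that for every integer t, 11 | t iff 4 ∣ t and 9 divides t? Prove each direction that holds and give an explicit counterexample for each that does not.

Both directions fail.

Forward direction. This fails: take t = 11. Certainly 11 ∣ 11, but 4 ∤ 11.

Converse. This fails: take t = 36. Both 4 ∣ 36 and 9 ∣ 36, yet 36 is not a multiple of 11 (since 36 = 3·11 + 3), so 11 ∤ 36.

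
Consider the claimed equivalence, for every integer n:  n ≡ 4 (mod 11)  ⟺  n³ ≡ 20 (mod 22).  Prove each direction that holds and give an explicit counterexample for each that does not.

[⇒] This fails: take n = 15. Then 15 ≡ 4 (mod 11), but 15³ = 3375 ≡ 9 (mod 22), not 20.

[⇐] Conversely, the residues r modulo 22 with r³ ≡ 20 (mod 22) are exactly {4}, and each is ≡ 4 (mod 11).

Only the reverse direction holds.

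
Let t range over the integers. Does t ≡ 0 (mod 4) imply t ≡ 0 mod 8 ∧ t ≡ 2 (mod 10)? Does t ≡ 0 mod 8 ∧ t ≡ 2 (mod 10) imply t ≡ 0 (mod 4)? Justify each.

(⇒) This fails: t = 0 gives 0 ≡ 0 (mod 4) but 0 ≡ 0 (mod 10), so the conjunction on the right does not hold.

(⇐) Conversely, if t ≡ 0 (mod 8) and t ≡ 2 (mod 10), then by the Chinese remainder theorem t ≡ 32 (mod 40). Since 32 ≡ 0 (mod 4) and 4 ∣ 40, we get t ≡ 0 (mod 4).

(⇒) fails; (⇐) holds.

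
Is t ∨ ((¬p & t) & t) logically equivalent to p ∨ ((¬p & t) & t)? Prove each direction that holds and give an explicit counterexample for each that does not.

Forward direction. Assume the antecedent. If t is true, p ∨ ((¬p & t) & t) reduces to true regardless of the other variables. If t is false, the antecedent cannot hold. Either way p ∨ ((¬p & t) & t) holds.

Converse. This fails. Under t = F, p = T, the left side is false but the right side is true.

Only the forward implication holds.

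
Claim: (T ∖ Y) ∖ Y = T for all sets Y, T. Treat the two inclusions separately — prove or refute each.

Only the forward inclusion holds.

Forward inclusion. Let x ∈ (T ∖ Y) ∖ Y. Then x ∈ T and x ∉ Y, from which x ∈ T.

Reverse inclusion. This inclusion fails. Take Y = {1}, T = {1}; then 1 ∈ T but 1 ∉ (T ∖ Y) ∖ Y.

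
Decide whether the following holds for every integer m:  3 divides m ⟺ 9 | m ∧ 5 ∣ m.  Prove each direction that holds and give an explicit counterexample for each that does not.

[⇒] This fails: take m = 3. Certainly 3 ∣ 3, but 9 ∤ 3.

[⇐] Suppose 9 ∣ m and 5 ∣ m. Any common multiple of 9 and 5 is a multiple of their lcm; here gcd(9, 5) = 1, so lcm(9, 5) = 9·5 = 45, so 45 ∣ m. Since 3 ∣ 45, it follows that 3 ∣ m.

(⇒) fails; (⇐) holds.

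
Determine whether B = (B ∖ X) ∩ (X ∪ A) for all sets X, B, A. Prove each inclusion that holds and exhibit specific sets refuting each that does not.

(⟸) Let x ∈ (B ∖ X) ∩ (X ∪ A). Then x ∈ B ∩ A and x ∉ X, from which x ∈ B.

(⟹) This inclusion fails. Take X = ∅, B = {1}, A = ∅; then 1 ∈ B but 1 ∉ (B ∖ X) ∩ (X ∪ A).

The sets are not equal: only the reverse inclusion holds.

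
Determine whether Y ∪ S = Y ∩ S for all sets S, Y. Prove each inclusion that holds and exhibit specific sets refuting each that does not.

(⟸) Let x ∈ Y ∩ S. Then x ∈ S ∩ Y, from which x ∈ Y ∪ S.

(⟹) This inclusion fails. Take S = {1}, Y = ∅; then 1 ∈ Y ∪ S but 1 ∉ Y ∩ S.

The sets are not equal: only the reverse inclusion holds.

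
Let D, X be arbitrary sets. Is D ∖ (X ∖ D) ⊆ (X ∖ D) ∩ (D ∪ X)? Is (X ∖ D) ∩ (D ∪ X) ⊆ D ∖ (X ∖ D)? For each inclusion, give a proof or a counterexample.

(⟹) This inclusion fails. Take D = {1}, X = ∅; then 1 ∈ D ∖ (X ∖ D) but 1 ∉ (X ∖ D) ∩ (D ∪ X).

(⟸) This inclusion fails. Take D = ∅, X = {1}; then 1 ∈ (X ∖ D) ∩ (D ∪ X) but 1 ∉ D ∖ (X ∖ D).

Both inclusions fail.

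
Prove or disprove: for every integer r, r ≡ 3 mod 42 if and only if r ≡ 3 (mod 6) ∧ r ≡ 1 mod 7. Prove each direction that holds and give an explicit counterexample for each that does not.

(→) This fails: r = 3 gives 3 ≡ 3 (mod 42) but 3 ≡ 3 (mod 7), so the conjunction on the right does not hold.

(←) This fails: r = 15 satisfies both congruences on the right (15 ≡ 3 mod 6 and 15 ≡ 1 mod 7) yet 15 ≡ 15 (mod 42), not 3.

Neither implication holds.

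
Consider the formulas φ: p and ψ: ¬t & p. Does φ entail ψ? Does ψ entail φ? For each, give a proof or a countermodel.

(⇒) This fails. Under t = T, p = T, the left side is true but the right side is false.

(⇐) Assume the antecedent. If t is true, the antecedent cannot hold. If t is false, the antecedent forces (t = F, p = T), and p holds there. Either way p holds.

The forward direction fails; the converse holds.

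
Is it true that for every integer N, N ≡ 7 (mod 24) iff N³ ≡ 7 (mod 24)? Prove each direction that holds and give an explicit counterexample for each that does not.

(⇒) Suppose N ≡ 7 (mod 24). Write N = 24j + 7. Then (24j + 7)³ = 13824j³ + 12096j² + 3528j + 343 = 24(576j³ + 504j² + 147j + 14) + 7, so N³ ≡ 7 (mod 24).

(⇐) Conversely, suppose N³ ≡ 7 (mod 24). The only residue r in {0, …, 23} with r³ ≡ 7 (mod 24) is r = 7, so N ≡ 7 (mod 24).

Both directions hold.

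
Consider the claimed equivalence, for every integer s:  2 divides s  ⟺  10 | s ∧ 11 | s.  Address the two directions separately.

(⇒) This fails: take s = 2. Certainly 2 ∣ 2, but 10 ∤ 2.

(⇐) Suppose 10 ∣ s and 11 ∣ s. Any common multiple of 10 and 11 is a multiple of their lcm; here gcd(10, 11) = 1, so lcm(10, 11) = 10·11 = 110, so 110 ∣ s. Since 2 ∣ 110, it follows that 2 ∣ s.

Only the converse holds.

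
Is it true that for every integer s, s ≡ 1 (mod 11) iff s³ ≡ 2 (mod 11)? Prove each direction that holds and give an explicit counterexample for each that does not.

(⇒) This fails: take s = 1. Then 1 ≡ 1 (mod 11), but 1³ = 1 ≡ 1 (mod 11), not 2.

(⇐) This fails: take s = 7. Then 7³ = 343 ≡ 2 (mod 11), yet 7 ≡ 7 (mod 11), not 1.

Both directions fail.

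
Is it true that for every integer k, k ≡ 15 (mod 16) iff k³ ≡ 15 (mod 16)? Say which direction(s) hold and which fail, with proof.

(→) Suppose k ≡ 15 (mod 16). Write k = 16j + 15. Then (16j + 15)³ = 4096j³ + 11520j² + 10800j + 3375 = 16(256j³ + 720j² + 675j + 210) + 15, so k³ ≡ 15 (mod 16).

(←) Conversely, suppose k³ ≡ 15 (mod 16). The only residue r in {0, …, 15} with r³ ≡ 15 (mod 16) is r = 15, so k ≡ 15 (mod 16).

Both implications hold.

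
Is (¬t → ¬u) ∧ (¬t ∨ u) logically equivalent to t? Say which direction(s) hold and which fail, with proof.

Neither direction holds.

[⇒] This fails. Under u = F, t = F, the left side is true but the right side is false.

[⇐] This fails. Under u = F, t = T, the left side is false but the right side is true.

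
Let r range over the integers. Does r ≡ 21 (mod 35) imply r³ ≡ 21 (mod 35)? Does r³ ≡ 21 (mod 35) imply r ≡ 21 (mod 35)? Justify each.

The biconditional holds.

(⟹) Suppose r ≡ 21 (mod 35). Write r = 35j + 21. Then (35j + 21)³ = 42875j³ + 77175j² + 46305j + 9261 = 35(1225j³ + 2205j² + 1323j + 264) + 21, so r³ ≡ 21 (mod 35).

(⟸) Conversely, suppose r³ ≡ 21 (mod 35). The only residue r in {0, …, 34} with r³ ≡ 21 (mod 35) is r = 21, so r ≡ 21 (mod 35).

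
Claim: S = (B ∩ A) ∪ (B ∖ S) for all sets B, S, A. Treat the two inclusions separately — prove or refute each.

Neither inclusion holds.

(⟹) This inclusion fails. Take B = ∅, S = {1}, A = ∅; then 1 ∈ S but 1 ∉ (B ∩ A) ∪ (B ∖ S).

(⟸) This inclusion fails. Take B = {1}, S = ∅, A = ∅; then 1 ∈ (B ∩ A) ∪ (B ∖ S) but 1 ∉ S.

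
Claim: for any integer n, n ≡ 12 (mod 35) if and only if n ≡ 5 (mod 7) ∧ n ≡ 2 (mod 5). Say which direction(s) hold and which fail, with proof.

[⇒] Suppose n ≡ 12 (mod 35); write n = 35j + 12. Since 7 ∣ 35, reducing mod 7 gives n ≡ 12 ≡ 5 (mod 7); since 5 ∣ 35, reducing mod 5 gives n ≡ 12 ≡ 2 (mod 5).

[⇐] Conversely, if n ≡ 5 (mod 7) and n ≡ 2 (mod 5), then by the Chinese remainder theorem n ≡ 12 (mod 35). This is exactly n ≡ 12 (mod 35).

Both directions hold; the statement is true.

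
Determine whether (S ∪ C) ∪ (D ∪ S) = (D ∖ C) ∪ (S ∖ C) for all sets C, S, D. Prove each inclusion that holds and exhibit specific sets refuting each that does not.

The sets are not equal: only the reverse inclusion holds.

(⟹) This inclusion fails. Take C = {1}, S = ∅, D = ∅; then 1 ∈ (S ∪ C) ∪ (D ∪ S) but 1 ∉ (D ∖ C) ∪ (S ∖ C).

(⟸) Let x ∈ (D ∖ C) ∪ (S ∖ C). Then either x ∈ S and x ∉ C, D; or x ∈ D and x ∉ C, S; or x ∈ S ∩ D and x ∉ C. In each case x ∈ (S ∪ C) ∪ (D ∪ S), so (D ∖ C) ∪ (S ∖ C) ⊆ (S ∪ C) ∪ (D ∪ S).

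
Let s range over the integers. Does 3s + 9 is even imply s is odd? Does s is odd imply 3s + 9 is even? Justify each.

Both directions hold.

Forward direction. Suppose 3s + 9 is even. Since 3 is odd, 3s and s have the same parity, so 3s + 9 ≡ s + 9 (mod 2). As 9 is odd, 3s + 9 is even exactly when s is odd. Thus s is odd.

Converse. Suppose s is odd; write s = 2j + 1. Then 3s + 9 = 3·(2j + 1) + 9 = 2·3j + 12, which is even.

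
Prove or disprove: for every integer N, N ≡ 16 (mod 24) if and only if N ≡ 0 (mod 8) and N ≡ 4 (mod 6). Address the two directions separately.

(⟸) If N ≡ 0 (mod 8) and N ≡ 4 (mod 6), then by the Chinese remainder theorem N ≡ 16 (mod 24). This is exactly N ≡ 16 (mod 24).

(⟹) Suppose N ≡ 16 (mod 24); write N = 24j + 16. Since 8 ∣ 24, reducing mod 8 gives N ≡ 16 ≡ 0 (mod 8); since 6 ∣ 24, reducing mod 6 gives N ≡ 16 ≡ 4 (mod 6).

Both implications hold.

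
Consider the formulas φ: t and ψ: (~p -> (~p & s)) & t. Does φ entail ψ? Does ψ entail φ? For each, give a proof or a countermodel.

(⇐) Assume the antecedent. If s is true, the antecedent forces (s = T, t = T, p = F) or (s = T, t = T, p = T), and t holds there. If s is false, the antecedent forces (s = F, t = T, p = T), and t holds there. Either way t holds.

(⇒) This fails. Under s = F, t = T, p = F, the left side is true but the right side is false.

Not equivalent: only (⇐) holds.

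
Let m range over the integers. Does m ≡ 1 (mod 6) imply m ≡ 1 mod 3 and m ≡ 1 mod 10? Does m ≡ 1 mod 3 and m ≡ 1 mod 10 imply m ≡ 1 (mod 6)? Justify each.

(→) This fails: m = 7 gives 7 ≡ 1 (mod 6) but 7 ≡ 7 (mod 10), so the conjunction on the right does not hold.

(←) Conversely, if m ≡ 1 (mod 3) and m ≡ 1 (mod 10), then by the Chinese remainder theorem m ≡ 1 (mod 30). Since 1 ≡ 1 (mod 6) and 6 ∣ 30, we get m ≡ 1 (mod 6).

(⇒) fails; (⇐) holds.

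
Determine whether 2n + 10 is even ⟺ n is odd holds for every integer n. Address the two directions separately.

(⇒) fails; (⇐) holds.

(⇒) This fails: take n = 4. Then 2n + 10 = 18, which is even, yet n = 4 is even, not odd.

(⇐) Suppose n is odd. Since 2 is even, 2n is even for every n, so 2n + 10 has the same parity as 10, which is even. Hence 2n + 10 is even.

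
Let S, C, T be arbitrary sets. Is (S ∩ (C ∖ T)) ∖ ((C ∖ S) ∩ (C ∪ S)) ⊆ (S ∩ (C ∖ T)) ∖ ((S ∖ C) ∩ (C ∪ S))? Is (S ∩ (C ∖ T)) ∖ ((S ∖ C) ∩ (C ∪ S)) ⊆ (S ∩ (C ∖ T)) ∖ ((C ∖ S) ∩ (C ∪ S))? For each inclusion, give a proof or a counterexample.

The two sets are equal.

(⟸) Let x ∈ (S ∩ (C ∖ T)) ∖ ((S ∖ C) ∩ (C ∪ S)). Then x ∈ S ∩ C and x ∉ T, from which x ∈ (S ∩ (C ∖ T)) ∖ ((C ∖ S) ∩ (C ∪ S)).

(⟹) Let x ∈ (S ∩ (C ∖ T)) ∖ ((C ∖ S) ∩ (C ∪ S)). Then x ∈ S ∩ C and x ∉ T, from which x ∈ (S ∩ (C ∖ T)) ∖ ((S ∖ C) ∩ (C ∪ S)).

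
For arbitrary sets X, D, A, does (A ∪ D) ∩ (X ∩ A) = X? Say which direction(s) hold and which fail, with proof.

(⟹) Let x ∈ (A ∪ D) ∩ (X ∩ A). Then either x ∈ X ∩ A and x ∉ D; or x ∈ X ∩ D ∩ A. In each case x ∈ X, so (A ∪ D) ∩ (X ∩ A) ⊆ X.

(⟸) This inclusion fails. Take X = {1}, D = ∅, A = ∅; then 1 ∈ X but 1 ∉ (A ∪ D) ∩ (X ∩ A).

The sets are not equal: only the forward inclusion holds.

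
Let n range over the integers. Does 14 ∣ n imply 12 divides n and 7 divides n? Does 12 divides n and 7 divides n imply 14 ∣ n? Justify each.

(⇒) This fails: take n = 14. Certainly 14 ∣ 14, but 12 ∤ 14.

(⇐) Suppose 12 ∣ n and 7 ∣ n. Any common multiple of 12 and 7 is a multiple of their lcm; here gcd(12, 7) = 1, so lcm(12, 7) = 12·7 = 84, so 84 ∣ n. Since 14 ∣ 84, it follows that 14 ∣ n.

The forward direction fails; the converse holds.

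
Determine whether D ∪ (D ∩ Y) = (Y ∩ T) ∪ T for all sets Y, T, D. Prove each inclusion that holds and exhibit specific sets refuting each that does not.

(⊆) fails and (⊇) fails.

(⊆) This inclusion fails. Take Y = ∅, T = ∅, D = {1}; then 1 ∈ D ∪ (D ∩ Y) but 1 ∉ (Y ∩ T) ∪ T.

(⊇) This inclusion fails. Take Y = ∅, T = {1}, D = ∅; then 1 ∈ (Y ∩ T) ∪ T but 1 ∉ D ∪ (D ∩ Y).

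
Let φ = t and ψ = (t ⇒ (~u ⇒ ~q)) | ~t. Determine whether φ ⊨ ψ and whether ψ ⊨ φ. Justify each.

Forward direction. This fails. Under q = T, u = F, t = T, the left side is true but the right side is false.

Converse. This fails. Under q = F, u = F, t = F, the left side is false but the right side is true.

Neither implication holds.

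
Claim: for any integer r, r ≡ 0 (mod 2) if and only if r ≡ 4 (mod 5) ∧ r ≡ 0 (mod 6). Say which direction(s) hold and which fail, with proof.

Only the converse holds.

[⇒] This fails: r = 0 gives 0 ≡ 0 (mod 2) but 0 ≡ 0 (mod 5), so the conjunction on the right does not hold.

[⇐] Conversely, if r ≡ 4 (mod 5) and r ≡ 0 (mod 6), then by the Chinese remainder theorem r ≡ 24 (mod 30). Since 24 ≡ 0 (mod 2) and 2 ∣ 30, we get r ≡ 0 (mod 2).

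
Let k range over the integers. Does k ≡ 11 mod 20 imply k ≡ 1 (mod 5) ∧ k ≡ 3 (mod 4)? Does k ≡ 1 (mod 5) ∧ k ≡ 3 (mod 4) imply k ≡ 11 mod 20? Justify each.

(→) Suppose k ≡ 11 (mod 20); write k = 20j + 11. Since 5 ∣ 20, reducing mod 5 gives k ≡ 11 ≡ 1 (mod 5); since 4 ∣ 20, reducing mod 4 gives k ≡ 11 ≡ 3 (mod 4).

(←) Conversely, if k ≡ 1 (mod 5) and k ≡ 3 (mod 4), then by the Chinese remainder theorem k ≡ 11 (mod 20). This is exactly k ≡ 11 (mod 20).

Equivalent; both directions hold.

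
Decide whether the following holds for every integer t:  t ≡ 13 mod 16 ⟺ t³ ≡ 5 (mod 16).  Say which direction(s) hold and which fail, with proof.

Both directions hold; the statement is true.

Forward direction. Suppose t ≡ 13 mod 16. Write t = 16j + 13. Then (16j + 13)³ = 4096j³ + 9984j² + 8112j + 2197 = 16(256j³ + 624j² + 507j + 137) + 5, so t³ ≡ 5 (mod 16).

Converse. Suppose t³ ≡ 5 (mod 16). The only residue r in {0, …, 15} with r³ ≡ 5 (mod 16) is r = 13, so t ≡ 13 (mod 16).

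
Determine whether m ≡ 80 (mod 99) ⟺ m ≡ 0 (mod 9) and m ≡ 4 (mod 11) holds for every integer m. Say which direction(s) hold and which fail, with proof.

(⇒) This fails: m = 80 gives 80 ≡ 80 (mod 99) but 80 ≡ 8 (mod 9), so the conjunction on the right does not hold.

(⇐) This fails: m = 81 satisfies both congruences on the right (81 ≡ 0 mod 9 and 81 ≡ 4 mod 11) yet 81 ≡ 81 (mod 99), not 80.

(⇒) fails and (⇐) fails.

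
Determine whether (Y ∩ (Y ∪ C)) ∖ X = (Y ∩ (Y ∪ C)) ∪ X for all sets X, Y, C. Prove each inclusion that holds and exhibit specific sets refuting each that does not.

(⊆) Let x ∈ (Y ∩ (Y ∪ C)) ∖ X. Then either x ∈ Y and x ∉ X, C; or x ∈ Y ∩ C and x ∉ X. In each case x ∈ (Y ∩ (Y ∪ C)) ∪ X, so (Y ∩ (Y ∪ C)) ∖ X ⊆ (Y ∩ (Y ∪ C)) ∪ X.

(⊇) This inclusion fails. Take X = {1}, Y = ∅, C = ∅; then 1 ∈ (Y ∩ (Y ∪ C)) ∪ X but 1 ∉ (Y ∩ (Y ∪ C)) ∖ X.

(⊆) holds; (⊇) fails.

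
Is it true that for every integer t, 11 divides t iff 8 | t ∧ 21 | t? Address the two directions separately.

Forward direction. This fails: take t = 11. Certainly 11 ∣ 11, but 8 ∤ 11.

Converse. This fails: take t = 168. Both 8 ∣ 168 and 21 ∣ 168, yet 168 is not a multiple of 11 (since 168 = 15·11 + 3), so 11 ∤ 168.

Neither implication holds.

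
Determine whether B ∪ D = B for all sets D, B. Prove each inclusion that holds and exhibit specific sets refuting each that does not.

(⊆) fails; (⊇) holds.

(⟸) Let x ∈ B. Then either x ∈ B and x ∉ D; or x ∈ D ∩ B. In each case x ∈ B ∪ D, so B ⊆ B ∪ D.

(⟹) This inclusion fails. Take D = {1}, B = ∅; then 1 ∈ B ∪ D but 1 ∉ B.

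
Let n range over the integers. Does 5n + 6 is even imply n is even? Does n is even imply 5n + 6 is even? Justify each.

Equivalent; both directions hold.

Forward direction. Suppose 5n + 6 is even. Since 5 is odd, 5n and n have the same parity, so 5n + 6 ≡ n + 6 (mod 2). As 6 is even, 5n + 6 is even exactly when n is even. Thus n is even.

Converse. Suppose n is even; write n = 2j. Then 5n + 6 = 5·(2j) + 6 = 2·5j + 6, which is even.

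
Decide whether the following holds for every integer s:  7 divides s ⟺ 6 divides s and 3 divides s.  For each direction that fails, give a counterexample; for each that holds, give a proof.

Both directions fail.

(→) This fails: take s = 7. Certainly 7 ∣ 7, but 6 ∤ 7.

(←) This fails: take s = 6. Both 6 ∣ 6 and 3 ∣ 6, yet 6 is not a multiple of 7 (since 6 = 0·7 + 6), so 7 ∤ 6.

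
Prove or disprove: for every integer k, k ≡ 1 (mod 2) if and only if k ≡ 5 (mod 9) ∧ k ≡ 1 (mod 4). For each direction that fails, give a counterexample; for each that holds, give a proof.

(⇒) This fails: k = 1 gives 1 ≡ 1 (mod 2) but 1 ≡ 1 (mod 9), so the conjunction on the right does not hold.

(⇐) Conversely, if k ≡ 5 (mod 9) and k ≡ 1 (mod 4), then by the Chinese remainder theorem k ≡ 5 (mod 36). Since 5 ≡ 1 (mod 2) and 2 ∣ 36, we get k ≡ 1 (mod 2).

Not equivalent: only (⇐) holds.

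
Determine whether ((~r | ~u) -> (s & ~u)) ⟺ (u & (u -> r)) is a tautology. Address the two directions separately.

[⇐] Assume the antecedent. If u is true, the antecedent forces (u = T, r = T, s = F) or (u = T, r = T, s = T), and (~r | ~u) -> (s & ~u) holds there. If u is false, the antecedent cannot hold. Either way (~r | ~u) -> (s & ~u) holds.

[⇒] This fails. Under u = F, r = F, s = T, the left side is true but the right side is false.

The forward direction fails; the converse holds.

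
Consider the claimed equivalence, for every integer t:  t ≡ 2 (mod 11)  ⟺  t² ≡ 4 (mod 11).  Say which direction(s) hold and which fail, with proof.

Only the forward implication holds.

(→) Suppose t ≡ 2 (mod 11). Write t = 11j + 2. Then (11j + 2)² = 121j² + 44j + 4 = 11(11j² + 4j) + 4, so t² ≡ 4 (mod 11).

(←) This fails: take t = 9. Then 9² = 81 ≡ 4 (mod 11), yet 9 ≡ 9 (mod 11), not 2.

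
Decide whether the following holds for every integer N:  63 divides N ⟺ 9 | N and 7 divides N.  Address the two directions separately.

Both implications hold.

(⟹) If 63 ∣ N, write N = 63q. Since 63 = 7·9, N = 9·(7q), so 9 ∣ N; and since 63 = 9·7, N = 7·(9q), so 7 ∣ N.

(⟸) Suppose 9 ∣ N and 7 ∣ N. Any common multiple of 9 and 7 is a multiple of their lcm; here gcd(9, 7) = 1, so lcm(9, 7) = 9·7 = 63, so 63 ∣ N.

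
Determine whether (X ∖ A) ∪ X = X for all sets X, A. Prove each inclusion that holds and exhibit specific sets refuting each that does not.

Reverse inclusion. Let x ∈ X. Then either x ∈ X and x ∉ A; or x ∈ X ∩ A. In each case x ∈ (X ∖ A) ∪ X, so X ⊆ (X ∖ A) ∪ X.

Forward inclusion. Let x ∈ (X ∖ A) ∪ X. Then either x ∈ X and x ∉ A; or x ∈ X ∩ A. In each case x ∈ X, so (X ∖ A) ∪ X ⊆ X.

Both inclusions hold.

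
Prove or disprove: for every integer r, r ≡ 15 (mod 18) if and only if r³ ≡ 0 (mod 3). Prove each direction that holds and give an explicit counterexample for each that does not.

(⇒) Suppose r ≡ 15 (mod 18). Then r³ ≡ 15³ = 3375 (mod 18), and since 3 ∣ 18, also r³ ≡ 0 (mod 3).

(⇐) This fails: take r = 0. Then 0³ = 0 ≡ 0 (mod 3), yet 0 ≡ 0 (mod 18), not 15.

Only the forward direction holds.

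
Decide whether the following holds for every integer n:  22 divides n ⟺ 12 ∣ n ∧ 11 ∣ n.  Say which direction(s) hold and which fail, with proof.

Converse. Suppose 12 ∣ n and 11 ∣ n. Any common multiple of 12 and 11 is a multiple of their lcm; here gcd(12, 11) = 1, so lcm(12, 11) = 12·11 = 132, so 132 ∣ n. Since 22 ∣ 132, it follows that 22 ∣ n.

Forward direction. This fails: take n = 22. Certainly 22 ∣ 22, but 12 ∤ 22.

Only the converse holds.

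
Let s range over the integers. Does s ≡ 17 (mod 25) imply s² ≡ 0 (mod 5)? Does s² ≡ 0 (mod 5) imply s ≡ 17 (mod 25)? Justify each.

[⇒] This fails: take s = 17. Then 17 ≡ 17 (mod 25), but 17² = 289 ≡ 4 (mod 5), not 0.

[⇐] This fails: take s = 0. Then 0² = 0 ≡ 0 (mod 5), yet 0 ≡ 0 (mod 25), not 17.

Neither implication holds.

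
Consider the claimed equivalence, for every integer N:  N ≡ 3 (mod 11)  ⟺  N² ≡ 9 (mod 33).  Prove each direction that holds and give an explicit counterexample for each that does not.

(⇒) fails and (⇐) fails.

(⇒) This fails: take N = 14. Then 14 ≡ 3 (mod 11), but 14² = 196 ≡ 31 (mod 33), not 9.

(⇐) This fails: take N = 30. Then 30² = 900 ≡ 9 (mod 33), yet 30 ≡ 8 (mod 11), not 3.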